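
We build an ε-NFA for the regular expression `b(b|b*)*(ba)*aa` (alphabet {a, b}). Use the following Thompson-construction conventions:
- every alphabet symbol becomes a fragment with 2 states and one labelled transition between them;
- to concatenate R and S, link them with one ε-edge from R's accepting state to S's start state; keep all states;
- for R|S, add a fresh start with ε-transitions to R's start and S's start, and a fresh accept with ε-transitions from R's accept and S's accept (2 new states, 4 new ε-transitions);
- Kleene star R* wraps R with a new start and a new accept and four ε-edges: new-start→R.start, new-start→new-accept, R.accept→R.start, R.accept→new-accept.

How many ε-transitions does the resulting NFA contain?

Recursing over subexpressions:
Each of the 7 symbol leaves contributes 0 ε-transitions.
  b* — 4 ε-transitions
  b|b* — 8 ε-transitions
  (b|b*)* — 12 ε-transitions
  ba — 1 ε-transition
  (ba)* — 5 ε-transitions
  b(b|b*)*(ba)*aa — 21 ε-transitions

21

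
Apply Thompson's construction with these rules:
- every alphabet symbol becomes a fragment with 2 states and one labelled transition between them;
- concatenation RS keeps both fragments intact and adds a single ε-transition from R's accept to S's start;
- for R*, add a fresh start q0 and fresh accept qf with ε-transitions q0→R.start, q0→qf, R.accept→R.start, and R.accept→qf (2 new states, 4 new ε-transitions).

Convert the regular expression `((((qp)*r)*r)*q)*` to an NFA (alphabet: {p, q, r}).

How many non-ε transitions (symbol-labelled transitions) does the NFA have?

5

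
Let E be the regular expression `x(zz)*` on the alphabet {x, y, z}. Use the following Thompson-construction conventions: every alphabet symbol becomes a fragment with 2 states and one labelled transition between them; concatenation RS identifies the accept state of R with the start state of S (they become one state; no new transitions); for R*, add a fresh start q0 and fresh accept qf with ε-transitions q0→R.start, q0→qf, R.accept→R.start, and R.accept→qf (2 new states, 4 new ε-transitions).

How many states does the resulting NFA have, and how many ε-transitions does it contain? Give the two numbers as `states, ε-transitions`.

6, 4

Per subexpression:
Each of the 3 symbol leaves contributes 2 states and 0 ε-transitions.
  zz → 3 states, 0 ε-transitions
  (zz)* → 5 states, 4 ε-transitions
  x(zz)* → 6 states, 4 ε-transitions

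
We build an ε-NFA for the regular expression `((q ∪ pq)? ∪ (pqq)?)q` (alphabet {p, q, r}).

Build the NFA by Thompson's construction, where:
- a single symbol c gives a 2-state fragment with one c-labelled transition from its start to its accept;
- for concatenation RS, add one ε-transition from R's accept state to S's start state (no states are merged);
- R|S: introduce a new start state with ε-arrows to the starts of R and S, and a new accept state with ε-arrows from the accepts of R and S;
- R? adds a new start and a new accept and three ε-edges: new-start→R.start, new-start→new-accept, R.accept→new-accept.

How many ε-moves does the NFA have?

18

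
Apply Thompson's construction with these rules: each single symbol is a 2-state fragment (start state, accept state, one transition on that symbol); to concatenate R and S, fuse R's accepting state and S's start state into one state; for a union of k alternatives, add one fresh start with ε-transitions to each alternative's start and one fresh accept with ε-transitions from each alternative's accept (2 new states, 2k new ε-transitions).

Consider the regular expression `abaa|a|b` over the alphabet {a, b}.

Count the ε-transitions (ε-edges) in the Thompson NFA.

By structural recursion:
Each of the 6 symbol leaves contributes 0 ε-transitions.
  abaa — 0 ε-transitions
  abaa|a|b — 6 ε-transitions

6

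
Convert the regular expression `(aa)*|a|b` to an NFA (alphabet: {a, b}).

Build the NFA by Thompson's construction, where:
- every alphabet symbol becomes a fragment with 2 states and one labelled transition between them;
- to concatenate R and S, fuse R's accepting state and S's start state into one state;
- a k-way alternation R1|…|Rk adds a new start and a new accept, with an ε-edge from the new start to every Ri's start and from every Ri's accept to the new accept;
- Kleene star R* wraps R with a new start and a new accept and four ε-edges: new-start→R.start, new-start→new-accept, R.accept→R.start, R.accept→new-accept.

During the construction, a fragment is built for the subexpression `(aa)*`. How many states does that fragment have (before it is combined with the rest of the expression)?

5

Fragment for `(aa)*`:
Each of the 2 symbol leaves contributes a 2-state fragment.
  aa — 3 states
  (aa)* — 5 states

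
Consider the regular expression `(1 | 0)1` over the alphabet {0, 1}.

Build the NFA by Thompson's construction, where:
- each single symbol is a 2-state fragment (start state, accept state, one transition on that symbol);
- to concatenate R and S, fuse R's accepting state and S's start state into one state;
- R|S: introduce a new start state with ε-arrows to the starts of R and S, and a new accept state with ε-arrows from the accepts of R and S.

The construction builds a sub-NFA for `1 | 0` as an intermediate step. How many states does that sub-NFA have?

Fragment for `1 | 0`:
Each of the 2 symbol leaves contributes a 2-state fragment.
  1 | 0 : 6 states

6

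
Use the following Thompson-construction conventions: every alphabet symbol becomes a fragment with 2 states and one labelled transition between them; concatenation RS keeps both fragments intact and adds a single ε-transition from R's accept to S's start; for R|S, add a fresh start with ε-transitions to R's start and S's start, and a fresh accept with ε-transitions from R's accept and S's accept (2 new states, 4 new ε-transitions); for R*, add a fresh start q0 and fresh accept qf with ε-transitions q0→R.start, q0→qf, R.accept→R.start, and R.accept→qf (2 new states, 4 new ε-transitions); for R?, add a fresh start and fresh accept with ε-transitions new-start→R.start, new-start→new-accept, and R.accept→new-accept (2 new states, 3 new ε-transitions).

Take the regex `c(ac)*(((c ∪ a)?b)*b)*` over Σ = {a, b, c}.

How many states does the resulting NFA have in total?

Recursing over subexpressions:
Each of the 7 symbol leaves contributes a 2-state fragment.
  ac : 4 states
  (ac)* : 6 states
  c ∪ a : 6 states
  (c ∪ a)? : 8 states
  (c ∪ a)?b : 10 states
  ((c ∪ a)?b)* : 12 states
  ((c ∪ a)?b)*b : 14 states
  (((c ∪ a)?b)*b)* : 16 states
  c(ac)*(((c ∪ a)?b)*b)* : 24 states

24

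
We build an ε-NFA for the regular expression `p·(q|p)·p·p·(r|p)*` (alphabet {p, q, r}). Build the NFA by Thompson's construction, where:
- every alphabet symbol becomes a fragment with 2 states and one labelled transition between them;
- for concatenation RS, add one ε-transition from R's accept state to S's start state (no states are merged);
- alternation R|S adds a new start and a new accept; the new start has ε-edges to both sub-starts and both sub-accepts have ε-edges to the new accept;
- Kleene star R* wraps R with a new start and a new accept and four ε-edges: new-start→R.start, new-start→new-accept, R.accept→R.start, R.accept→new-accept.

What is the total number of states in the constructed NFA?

Bottom-up over the parse tree:
Each of the 7 symbol leaves contributes a 2-state fragment.
  q|p → 6 states
  r|p → 6 states
  (r|p)* → 8 states
  p·(q|p)·p·p·(r|p)* → 20 states

20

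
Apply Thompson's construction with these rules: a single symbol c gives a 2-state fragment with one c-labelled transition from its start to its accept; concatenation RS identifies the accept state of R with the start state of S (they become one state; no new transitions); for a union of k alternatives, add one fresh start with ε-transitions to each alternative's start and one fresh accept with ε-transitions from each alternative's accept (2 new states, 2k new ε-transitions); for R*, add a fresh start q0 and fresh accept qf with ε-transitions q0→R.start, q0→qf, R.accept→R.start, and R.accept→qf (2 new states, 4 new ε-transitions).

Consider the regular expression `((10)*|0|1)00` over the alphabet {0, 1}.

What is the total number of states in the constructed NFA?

By structural recursion:
Each of the 6 symbol leaves contributes a 2-state fragment.
  10 = 3 states
  (10)* = 5 states
  (10)*|0|1 = 11 states
  ((10)*|0|1)00 = 13 states

13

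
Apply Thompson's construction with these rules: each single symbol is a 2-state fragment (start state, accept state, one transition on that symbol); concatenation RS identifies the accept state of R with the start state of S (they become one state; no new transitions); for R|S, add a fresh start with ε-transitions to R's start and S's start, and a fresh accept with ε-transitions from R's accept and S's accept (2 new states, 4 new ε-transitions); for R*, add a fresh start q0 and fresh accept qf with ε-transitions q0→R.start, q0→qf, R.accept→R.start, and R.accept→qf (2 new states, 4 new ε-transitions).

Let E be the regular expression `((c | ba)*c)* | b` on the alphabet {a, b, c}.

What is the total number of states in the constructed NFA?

By structural recursion:
Each of the 5 symbol leaves contributes a 2-state fragment.
  ba : 3 states
  c | ba : 7 states
  (c | ba)* : 9 states
  (c | ba)*c : 10 states
  ((c | ba)*c)* : 12 states
  ((c | ba)*c)* | b : 16 states

16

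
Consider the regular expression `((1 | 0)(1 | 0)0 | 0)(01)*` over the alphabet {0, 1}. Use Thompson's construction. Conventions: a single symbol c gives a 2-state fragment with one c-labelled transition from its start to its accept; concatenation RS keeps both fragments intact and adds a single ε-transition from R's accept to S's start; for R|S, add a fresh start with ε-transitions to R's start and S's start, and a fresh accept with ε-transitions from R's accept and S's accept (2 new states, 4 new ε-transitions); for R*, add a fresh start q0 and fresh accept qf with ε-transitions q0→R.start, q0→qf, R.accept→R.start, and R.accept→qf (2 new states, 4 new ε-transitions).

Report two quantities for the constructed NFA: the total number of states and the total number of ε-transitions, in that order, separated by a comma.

24, 20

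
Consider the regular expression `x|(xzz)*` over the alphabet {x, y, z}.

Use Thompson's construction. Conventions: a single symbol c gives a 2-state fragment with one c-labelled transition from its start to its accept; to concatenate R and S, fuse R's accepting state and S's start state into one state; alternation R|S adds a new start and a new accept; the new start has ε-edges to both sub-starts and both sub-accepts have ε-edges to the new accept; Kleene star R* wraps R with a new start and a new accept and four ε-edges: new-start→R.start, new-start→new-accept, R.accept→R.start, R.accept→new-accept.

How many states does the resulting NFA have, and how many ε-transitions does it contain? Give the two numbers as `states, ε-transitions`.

10, 8

Recursing over subexpressions:
Each of the 4 symbol leaves contributes 2 states and 0 ε-transitions.
  xzz = 4 states, 0 ε-transitions
  (xzz)* = 6 states, 4 ε-transitions
  x|(xzz)* = 10 states, 8 ε-transitions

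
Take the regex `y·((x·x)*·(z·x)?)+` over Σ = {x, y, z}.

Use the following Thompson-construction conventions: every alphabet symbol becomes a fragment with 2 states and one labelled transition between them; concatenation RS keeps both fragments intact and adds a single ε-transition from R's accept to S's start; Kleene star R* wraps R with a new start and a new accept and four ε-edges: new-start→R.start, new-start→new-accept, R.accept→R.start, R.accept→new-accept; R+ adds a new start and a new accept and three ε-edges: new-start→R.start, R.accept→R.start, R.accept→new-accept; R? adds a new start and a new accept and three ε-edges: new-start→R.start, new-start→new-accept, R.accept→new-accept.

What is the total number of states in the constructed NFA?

16

Building bottom-up:
Each of the 5 symbol leaves contributes a 2-state fragment.
  x·x → 4 states
  (x·x)* → 6 states
  z·x → 4 states
  (z·x)? → 6 states
  (x·x)*·(z·x)? → 12 states
  ((x·x)*·(z·x)?)+ → 14 states
  y·((x·x)*·(z·x)?)+ → 16 states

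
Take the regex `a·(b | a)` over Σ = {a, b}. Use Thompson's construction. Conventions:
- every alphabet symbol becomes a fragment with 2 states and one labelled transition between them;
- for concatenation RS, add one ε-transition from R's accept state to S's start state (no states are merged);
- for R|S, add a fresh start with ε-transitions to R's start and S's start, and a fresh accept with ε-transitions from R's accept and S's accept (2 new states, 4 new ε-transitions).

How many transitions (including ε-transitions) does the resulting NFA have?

8

By structural recursion:
Each of the 3 symbol leaves contributes 1 transition (1 symbol, 0 ε).
  b | a — 6 transitions (2 symbol, 4 ε)
  a·(b | a) — 8 transitions (3 symbol, 5 ε)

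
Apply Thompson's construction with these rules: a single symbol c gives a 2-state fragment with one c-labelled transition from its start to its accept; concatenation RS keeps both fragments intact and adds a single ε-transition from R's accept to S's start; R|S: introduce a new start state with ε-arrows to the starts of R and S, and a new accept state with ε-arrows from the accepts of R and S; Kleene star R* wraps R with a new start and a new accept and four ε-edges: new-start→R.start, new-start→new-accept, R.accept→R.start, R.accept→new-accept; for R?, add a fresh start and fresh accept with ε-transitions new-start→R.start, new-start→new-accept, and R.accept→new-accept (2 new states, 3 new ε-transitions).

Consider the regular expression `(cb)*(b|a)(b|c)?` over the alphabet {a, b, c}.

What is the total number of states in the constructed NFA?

20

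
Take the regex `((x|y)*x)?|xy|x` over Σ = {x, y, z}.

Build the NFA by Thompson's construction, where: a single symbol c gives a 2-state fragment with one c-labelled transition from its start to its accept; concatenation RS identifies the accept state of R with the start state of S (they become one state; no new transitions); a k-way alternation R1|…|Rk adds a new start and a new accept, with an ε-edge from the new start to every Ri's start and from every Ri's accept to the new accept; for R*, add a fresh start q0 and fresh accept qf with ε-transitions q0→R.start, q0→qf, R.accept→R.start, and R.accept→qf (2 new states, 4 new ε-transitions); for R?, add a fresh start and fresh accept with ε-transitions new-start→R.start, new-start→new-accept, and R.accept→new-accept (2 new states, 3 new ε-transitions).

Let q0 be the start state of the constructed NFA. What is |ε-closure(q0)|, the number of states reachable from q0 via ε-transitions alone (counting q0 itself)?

Let C(F) = |ε-closure(F.start)| within fragment F, and note whether F accepts ε. Symbol fragments have C = 1 and do not accept ε. Then:
  x|y → |ε-closure| = 1 + 1 + 1 = 3 (the new accept is not ε-reachable since no branch accepts ε)
  (x|y)* → new start has ε-edges to the inner start and to the new accept, so |ε-closure| = 2 + 3 = 5
  (x|y)*x → the left operand accepts ε, so the closure extends into the next operand (the shared merged state is already counted); |ε-closure| = 5 + (1−1) = 5
  ((x|y)*x)? → new start has ε-edges to the inner start and to the new accept, so |ε-closure| = 2 + 5 = 7
  xy → same as the first factor's closure: |ε-closure| = 1
  ((x|y)*x)?|xy|x → |ε-closure| = 1 (new start) + (7 + 1 + 1) + 1 (new accept, since some branch ε-reaches its own accept) = 11

11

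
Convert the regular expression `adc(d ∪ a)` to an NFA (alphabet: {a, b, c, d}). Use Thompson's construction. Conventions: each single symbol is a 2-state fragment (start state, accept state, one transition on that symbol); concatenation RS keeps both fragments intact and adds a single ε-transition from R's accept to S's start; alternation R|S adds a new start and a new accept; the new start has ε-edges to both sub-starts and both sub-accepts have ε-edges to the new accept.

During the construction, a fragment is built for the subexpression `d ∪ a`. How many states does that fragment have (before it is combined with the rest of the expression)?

Fragment for `d ∪ a`:
Each of the 2 symbol leaves contributes a 2-state fragment.
  d ∪ a = 6 states

6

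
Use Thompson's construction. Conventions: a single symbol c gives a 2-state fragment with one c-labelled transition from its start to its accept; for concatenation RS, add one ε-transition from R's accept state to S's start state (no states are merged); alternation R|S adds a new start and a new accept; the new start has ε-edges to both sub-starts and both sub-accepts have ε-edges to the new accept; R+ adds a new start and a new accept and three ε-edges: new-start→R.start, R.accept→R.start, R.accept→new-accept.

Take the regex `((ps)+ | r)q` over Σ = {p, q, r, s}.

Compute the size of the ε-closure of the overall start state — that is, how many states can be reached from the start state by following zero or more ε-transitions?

4

Work bottom-up. For each fragment F, track |ε-closure(F.start)| and whether F's accept lies in that closure (i.e. whether F accepts ε). A single-symbol fragment has closure size 1 and does not accept ε.
  ps → same as the first factor's closure: |closure| = 1
  (ps)+ → |closure| = 1 + 1 = 2 (the body doesn't accept ε, so the new accept is not reached)
  (ps)+ | r → |closure| = 1 + 2 + 1 = 4 (the new accept is not ε-reachable since no branch accepts ε)
  ((ps)+ | r)q → same as the first factor's closure: |closure| = 4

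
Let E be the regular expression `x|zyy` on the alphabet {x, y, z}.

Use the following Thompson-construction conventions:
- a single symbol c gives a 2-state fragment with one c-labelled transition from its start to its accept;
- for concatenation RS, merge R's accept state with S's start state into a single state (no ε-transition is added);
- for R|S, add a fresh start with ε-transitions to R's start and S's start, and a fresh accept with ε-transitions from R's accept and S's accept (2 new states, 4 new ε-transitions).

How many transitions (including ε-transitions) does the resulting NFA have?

Recursing over subexpressions:
Each of the 4 symbol leaves contributes 1 transition (1 symbol, 0 ε).
  zyy — 3 transitions (3 symbol, 0 ε)
  x|zyy — 8 transitions (4 symbol, 4 ε)

8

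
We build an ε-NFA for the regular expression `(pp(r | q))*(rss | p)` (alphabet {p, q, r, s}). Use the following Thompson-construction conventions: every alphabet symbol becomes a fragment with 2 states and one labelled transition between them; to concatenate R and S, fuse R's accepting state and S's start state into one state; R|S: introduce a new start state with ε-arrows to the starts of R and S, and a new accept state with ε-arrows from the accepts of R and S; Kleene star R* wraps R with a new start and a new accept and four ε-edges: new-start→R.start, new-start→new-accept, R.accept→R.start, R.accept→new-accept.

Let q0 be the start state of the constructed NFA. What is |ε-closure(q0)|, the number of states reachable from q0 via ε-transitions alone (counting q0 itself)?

5

Work bottom-up. For each fragment F, track |ε-closure(F.start)| and whether F's accept lies in that closure (i.e. whether F accepts ε). A single-symbol fragment has closure size 1 and does not accept ε.
  r | q → |closure| = 1 + 1 + 1 = 3 (the new accept is not ε-reachable since no branch accepts ε)
  pp(r | q) → |closure| equals the left operand's closure size = 1 (its accept is not ε-reachable, so the closure stops there)
  (pp(r | q))* → |closure| = 1 (new start) + 1 (body) + 1 (new accept) = 3
  rss → same as the first factor's closure: |closure| = 1
  rss | p → |closure| = 1 + 1 + 1 = 3 (the new accept is not ε-reachable since no branch accepts ε)
  (pp(r | q))*(rss | p) → the left operand accepts ε, so the closure extends into the next operand (the shared merged state is already counted); |closure| = 3 + (3−1) = 5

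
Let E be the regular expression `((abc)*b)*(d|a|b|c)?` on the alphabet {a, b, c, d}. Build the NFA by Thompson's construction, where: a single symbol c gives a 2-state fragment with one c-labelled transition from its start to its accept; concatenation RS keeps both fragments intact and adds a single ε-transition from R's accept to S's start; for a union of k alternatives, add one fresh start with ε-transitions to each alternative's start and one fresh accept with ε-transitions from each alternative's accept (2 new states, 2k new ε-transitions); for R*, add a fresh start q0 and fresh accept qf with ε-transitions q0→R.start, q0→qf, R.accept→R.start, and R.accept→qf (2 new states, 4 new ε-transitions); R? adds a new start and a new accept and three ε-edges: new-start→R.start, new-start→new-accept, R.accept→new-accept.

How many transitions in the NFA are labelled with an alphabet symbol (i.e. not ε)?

Per subexpression:
Each of the 8 symbol leaves contributes exactly 1 symbol transition.
  abc → 3 symbol transitions
  (abc)* → 3 symbol transitions
  (abc)*b → 4 symbol transitions
  ((abc)*b)* → 4 symbol transitions
  d|a|b|c → 4 symbol transitions
  (d|a|b|c)? → 4 symbol transitions
  ((abc)*b)*(d|a|b|c)? → 8 symbol transitions

8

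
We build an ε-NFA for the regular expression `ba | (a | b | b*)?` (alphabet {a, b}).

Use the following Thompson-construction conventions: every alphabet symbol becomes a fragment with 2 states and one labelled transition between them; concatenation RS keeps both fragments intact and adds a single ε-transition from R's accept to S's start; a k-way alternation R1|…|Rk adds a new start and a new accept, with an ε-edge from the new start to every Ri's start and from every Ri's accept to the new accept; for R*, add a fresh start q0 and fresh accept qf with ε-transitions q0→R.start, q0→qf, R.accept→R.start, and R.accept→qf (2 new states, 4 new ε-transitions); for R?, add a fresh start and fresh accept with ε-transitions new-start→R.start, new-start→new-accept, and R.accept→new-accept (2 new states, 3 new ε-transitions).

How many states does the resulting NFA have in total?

18

Building bottom-up:
Each of the 5 symbol leaves contributes a 2-state fragment.
  ba = 4 states
  b* = 4 states
  a | b | b* = 10 states
  (a | b | b*)? = 12 states
  ba | (a | b | b*)? = 18 states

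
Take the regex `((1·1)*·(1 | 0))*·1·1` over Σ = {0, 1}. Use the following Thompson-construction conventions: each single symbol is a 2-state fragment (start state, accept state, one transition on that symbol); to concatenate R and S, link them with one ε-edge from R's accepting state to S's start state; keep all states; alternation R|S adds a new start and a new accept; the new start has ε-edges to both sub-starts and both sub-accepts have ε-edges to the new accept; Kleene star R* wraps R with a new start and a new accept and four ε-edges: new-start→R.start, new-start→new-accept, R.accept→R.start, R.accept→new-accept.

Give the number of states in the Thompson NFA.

18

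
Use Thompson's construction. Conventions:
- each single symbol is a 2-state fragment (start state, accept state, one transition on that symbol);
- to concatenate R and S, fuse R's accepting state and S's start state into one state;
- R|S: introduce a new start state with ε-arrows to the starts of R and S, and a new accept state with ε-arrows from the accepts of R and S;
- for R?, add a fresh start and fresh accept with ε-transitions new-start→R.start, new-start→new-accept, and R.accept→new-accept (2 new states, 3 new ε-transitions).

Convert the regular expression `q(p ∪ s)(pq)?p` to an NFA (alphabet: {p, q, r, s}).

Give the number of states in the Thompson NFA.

By structural recursion:
Each of the 6 symbol leaves contributes a 2-state fragment.
  p ∪ s → 6 states
  pq → 3 states
  (pq)? → 5 states
  q(p ∪ s)(pq)?p → 12 states

12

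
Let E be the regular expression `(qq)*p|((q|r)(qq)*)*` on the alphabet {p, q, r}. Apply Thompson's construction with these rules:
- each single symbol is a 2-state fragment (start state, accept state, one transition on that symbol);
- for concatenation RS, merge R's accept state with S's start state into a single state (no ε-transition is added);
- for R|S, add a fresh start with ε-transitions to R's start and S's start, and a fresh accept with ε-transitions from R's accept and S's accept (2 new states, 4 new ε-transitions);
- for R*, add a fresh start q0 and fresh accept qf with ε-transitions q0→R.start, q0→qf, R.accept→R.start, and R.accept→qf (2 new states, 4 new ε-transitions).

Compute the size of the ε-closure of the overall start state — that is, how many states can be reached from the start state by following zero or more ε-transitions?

10

Compute the ε-closure size of each fragment's start state recursively; a symbol fragment's start has no outgoing ε-edge, so its closure is just itself (size 1).
  qq → same as the first factor's closure: |closure| = 1
  (qq)* → the star's fresh start ε-reaches both the body's start and the fresh accept: |closure| = 2 + 1 = 3
  (qq)*p → |closure| = 3 + (1−1) = 3 (closure spills across the concat boundary because the left factor accepts ε)
  q|r → |closure| = 1 + 1 + 1 = 3 (the new accept is not ε-reachable since no branch accepts ε)
  qq → |closure| equals the left operand's closure size = 1 (its accept is not ε-reachable, so the closure stops there)
  (qq)* → |closure| = 1 (new start) + 1 (body) + 1 (new accept) = 3
  (q|r)(qq)* → same as the first factor's closure: |closure| = 3
  ((q|r)(qq)*)* → |closure| = 1 (new start) + 3 (body) + 1 (new accept) = 5
  (qq)*p|((q|r)(qq)*)* → new start ε-reaches every alternative's start; at least one alternative accepts ε, so the union's new accept is reached too: |closure| = 1 + 3 + 5 + 1 = 10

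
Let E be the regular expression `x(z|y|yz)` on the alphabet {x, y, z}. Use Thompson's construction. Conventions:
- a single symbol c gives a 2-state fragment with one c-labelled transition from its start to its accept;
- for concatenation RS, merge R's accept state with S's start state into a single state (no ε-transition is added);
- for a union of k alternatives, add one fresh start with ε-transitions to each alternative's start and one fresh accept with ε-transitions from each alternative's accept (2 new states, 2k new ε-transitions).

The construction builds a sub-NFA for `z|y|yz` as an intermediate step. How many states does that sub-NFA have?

9

Fragment for `z|y|yz`:
Each of the 4 symbol leaves contributes a 2-state fragment.
  yz : 3 states
  z|y|yz : 9 states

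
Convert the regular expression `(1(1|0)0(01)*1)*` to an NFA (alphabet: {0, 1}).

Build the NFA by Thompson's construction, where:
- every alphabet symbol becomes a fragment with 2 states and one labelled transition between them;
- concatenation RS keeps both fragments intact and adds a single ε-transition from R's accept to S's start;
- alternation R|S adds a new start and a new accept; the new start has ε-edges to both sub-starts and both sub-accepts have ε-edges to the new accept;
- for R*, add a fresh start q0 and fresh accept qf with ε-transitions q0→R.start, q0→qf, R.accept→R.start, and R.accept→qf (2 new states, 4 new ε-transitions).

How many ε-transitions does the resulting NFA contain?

17

Bottom-up over the parse tree:
Each of the 7 symbol leaves contributes 0 ε-transitions.
  1|0 = 4 ε-transitions
  01 = 1 ε-transition
  (01)* = 5 ε-transitions
  1(1|0)0(01)*1 = 13 ε-transitions
  (1(1|0)0(01)*1)* = 17 ε-transitions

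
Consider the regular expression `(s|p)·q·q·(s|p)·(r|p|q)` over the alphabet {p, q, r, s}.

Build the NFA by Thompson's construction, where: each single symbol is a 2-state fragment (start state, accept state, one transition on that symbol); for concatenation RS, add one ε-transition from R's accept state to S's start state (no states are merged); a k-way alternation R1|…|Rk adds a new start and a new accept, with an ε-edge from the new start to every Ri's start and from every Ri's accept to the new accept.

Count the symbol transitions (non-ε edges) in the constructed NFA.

Building bottom-up:
Each of the 9 symbol leaves contributes exactly 1 symbol transition.
  s|p : 2 symbol transitions
  s|p : 2 symbol transitions
  r|p|q : 3 symbol transitions
  (s|p)·q·q·(s|p)·(r|p|q) : 9 symbol transitions

9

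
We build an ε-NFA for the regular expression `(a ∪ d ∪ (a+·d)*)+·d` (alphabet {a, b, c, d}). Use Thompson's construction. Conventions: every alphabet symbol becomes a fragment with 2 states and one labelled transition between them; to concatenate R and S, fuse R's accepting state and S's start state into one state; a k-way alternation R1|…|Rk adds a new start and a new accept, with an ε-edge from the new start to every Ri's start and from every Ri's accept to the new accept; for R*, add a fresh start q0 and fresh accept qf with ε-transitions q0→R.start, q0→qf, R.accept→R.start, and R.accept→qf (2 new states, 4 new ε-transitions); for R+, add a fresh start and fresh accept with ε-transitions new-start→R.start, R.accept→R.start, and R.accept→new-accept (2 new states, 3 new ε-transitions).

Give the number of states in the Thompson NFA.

By structural recursion:
Each of the 5 symbol leaves contributes a 2-state fragment.
  a+ → 4 states
  a+·d → 5 states
  (a+·d)* → 7 states
  a ∪ d ∪ (a+·d)* → 13 states
  (a ∪ d ∪ (a+·d)*)+ → 15 states
  (a ∪ d ∪ (a+·d)*)+·d → 16 states

16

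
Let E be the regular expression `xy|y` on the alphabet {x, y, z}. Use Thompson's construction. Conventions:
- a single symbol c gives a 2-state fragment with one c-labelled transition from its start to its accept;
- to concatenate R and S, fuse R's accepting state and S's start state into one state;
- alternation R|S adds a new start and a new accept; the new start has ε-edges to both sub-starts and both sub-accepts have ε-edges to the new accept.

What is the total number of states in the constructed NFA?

7

Per subexpression:
Each of the 3 symbol leaves contributes a 2-state fragment.
  xy : 3 states
  xy|y : 7 states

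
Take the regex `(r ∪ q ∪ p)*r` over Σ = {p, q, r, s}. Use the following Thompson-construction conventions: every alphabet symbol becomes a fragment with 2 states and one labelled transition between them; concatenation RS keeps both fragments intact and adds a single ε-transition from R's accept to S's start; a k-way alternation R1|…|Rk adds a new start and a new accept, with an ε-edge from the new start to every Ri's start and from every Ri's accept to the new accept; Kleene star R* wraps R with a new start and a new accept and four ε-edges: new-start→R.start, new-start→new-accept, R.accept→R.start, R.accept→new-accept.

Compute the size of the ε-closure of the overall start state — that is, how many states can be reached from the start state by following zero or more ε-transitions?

7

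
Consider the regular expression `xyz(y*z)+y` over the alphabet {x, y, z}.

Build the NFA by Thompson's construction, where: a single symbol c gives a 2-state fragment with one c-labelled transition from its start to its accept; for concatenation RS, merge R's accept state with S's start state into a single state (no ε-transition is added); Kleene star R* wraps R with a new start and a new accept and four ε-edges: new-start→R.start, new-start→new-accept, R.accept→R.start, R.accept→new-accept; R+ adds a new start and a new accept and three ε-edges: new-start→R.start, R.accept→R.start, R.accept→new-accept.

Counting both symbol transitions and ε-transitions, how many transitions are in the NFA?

Bottom-up over the parse tree:
Each of the 6 symbol leaves contributes 1 transition (1 symbol, 0 ε).
  y* — 5 transitions (1 symbol, 4 ε)
  y*z — 6 transitions (2 symbol, 4 ε)
  (y*z)+ — 9 transitions (2 symbol, 7 ε)
  xyz(y*z)+y — 13 transitions (6 symbol, 7 ε)

13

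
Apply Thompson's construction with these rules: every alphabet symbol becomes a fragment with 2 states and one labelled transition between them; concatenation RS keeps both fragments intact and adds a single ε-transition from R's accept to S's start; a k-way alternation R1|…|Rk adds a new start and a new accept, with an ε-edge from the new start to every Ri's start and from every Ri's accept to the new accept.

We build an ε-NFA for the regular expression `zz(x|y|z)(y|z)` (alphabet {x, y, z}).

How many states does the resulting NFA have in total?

Bottom-up over the parse tree:
Each of the 7 symbol leaves contributes a 2-state fragment.
  x|y|z → 8 states
  y|z → 6 states
  zz(x|y|z)(y|z) → 18 states

18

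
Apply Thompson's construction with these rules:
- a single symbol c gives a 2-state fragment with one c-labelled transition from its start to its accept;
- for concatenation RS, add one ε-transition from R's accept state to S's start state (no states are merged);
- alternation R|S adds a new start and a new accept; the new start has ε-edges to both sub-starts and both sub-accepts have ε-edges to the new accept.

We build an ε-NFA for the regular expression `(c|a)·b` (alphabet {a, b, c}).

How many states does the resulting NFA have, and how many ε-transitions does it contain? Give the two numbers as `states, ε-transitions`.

8, 5

By structural recursion:
Each of the 3 symbol leaves contributes 2 states and 0 ε-transitions.
  c|a → 6 states, 4 ε-transitions
  (c|a)·b → 8 states, 5 ε-transitions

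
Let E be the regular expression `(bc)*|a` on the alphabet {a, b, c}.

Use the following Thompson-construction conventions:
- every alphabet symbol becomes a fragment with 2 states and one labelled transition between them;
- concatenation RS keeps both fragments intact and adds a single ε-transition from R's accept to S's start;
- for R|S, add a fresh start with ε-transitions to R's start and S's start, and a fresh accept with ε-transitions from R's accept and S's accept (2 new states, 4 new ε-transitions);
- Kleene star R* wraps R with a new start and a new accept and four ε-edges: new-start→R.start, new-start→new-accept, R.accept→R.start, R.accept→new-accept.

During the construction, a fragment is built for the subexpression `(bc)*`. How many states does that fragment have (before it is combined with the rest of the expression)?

Fragment for `(bc)*`:
Each of the 2 symbol leaves contributes a 2-state fragment.
  bc = 4 states
  (bc)* = 6 states

6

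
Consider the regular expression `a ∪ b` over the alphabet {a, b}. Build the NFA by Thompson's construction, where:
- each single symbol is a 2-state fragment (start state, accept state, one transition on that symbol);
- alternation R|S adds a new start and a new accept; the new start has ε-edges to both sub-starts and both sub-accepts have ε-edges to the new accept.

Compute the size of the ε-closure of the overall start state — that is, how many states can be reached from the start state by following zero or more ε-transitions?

Work bottom-up. For each fragment F, track |ε-closure(F.start)| and whether F's accept lies in that closure (i.e. whether F accepts ε). A single-symbol fragment has closure size 1 and does not accept ε.
  a ∪ b — new start ε-reaches every alternative's start; none of them accept ε, so the new accept is not reached: |closure| = 1 + 1 + 1 = 3

3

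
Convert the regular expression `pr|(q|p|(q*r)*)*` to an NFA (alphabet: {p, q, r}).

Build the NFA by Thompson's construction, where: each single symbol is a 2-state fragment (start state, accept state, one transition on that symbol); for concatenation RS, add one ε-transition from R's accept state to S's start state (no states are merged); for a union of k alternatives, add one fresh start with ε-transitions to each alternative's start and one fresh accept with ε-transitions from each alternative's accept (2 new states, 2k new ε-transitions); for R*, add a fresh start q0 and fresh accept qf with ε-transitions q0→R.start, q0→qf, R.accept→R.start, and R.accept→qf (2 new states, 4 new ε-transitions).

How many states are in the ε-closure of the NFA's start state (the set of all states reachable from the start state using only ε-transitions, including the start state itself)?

15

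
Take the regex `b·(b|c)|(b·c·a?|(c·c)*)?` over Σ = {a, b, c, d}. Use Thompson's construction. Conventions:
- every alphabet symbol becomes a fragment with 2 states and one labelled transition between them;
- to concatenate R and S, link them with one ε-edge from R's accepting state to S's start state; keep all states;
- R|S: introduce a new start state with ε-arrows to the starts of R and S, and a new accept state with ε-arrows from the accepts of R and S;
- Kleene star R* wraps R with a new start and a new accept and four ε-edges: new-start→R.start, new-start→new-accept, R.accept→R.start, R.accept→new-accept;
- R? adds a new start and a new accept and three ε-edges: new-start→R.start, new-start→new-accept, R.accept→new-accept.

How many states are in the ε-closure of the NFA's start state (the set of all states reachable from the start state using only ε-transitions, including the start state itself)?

Compute the ε-closure size of each fragment's start state recursively; a symbol fragment's start has no outgoing ε-edge, so its closure is just itself (size 1).
  b|c → new start ε-reaches every alternative's start; none of them accept ε, so the new accept is not reached: |closure| = 1 + 1 + 1 = 3
  b·(b|c) → same as the first factor's closure: |closure| = 1
  a? → |closure| = 1 (new start) + 1 (body) + 1 (new accept, via ε) = 3
  b·c·a? → same as the first factor's closure: |closure| = 1
  c·c → same as the first factor's closure: |closure| = 1
  (c·c)* → new start has ε-edges to the inner start and to the new accept, so |closure| = 2 + 1 = 3
  b·c·a?|(c·c)* → |closure| = 1 (new start) + (1 + 3) + 1 (new accept, since some branch ε-reaches its own accept) = 6
  (b·c·a?|(c·c)*)? → |closure| = 1 (new start) + 6 (body) + 1 (new accept, via ε) = 8
  b·(b|c)|(b·c·a?|(c·c)*)? → new start ε-reaches every alternative's start; at least one alternative accepts ε, so the union's new accept is reached too: |closure| = 1 + 1 + 8 + 1 = 11

11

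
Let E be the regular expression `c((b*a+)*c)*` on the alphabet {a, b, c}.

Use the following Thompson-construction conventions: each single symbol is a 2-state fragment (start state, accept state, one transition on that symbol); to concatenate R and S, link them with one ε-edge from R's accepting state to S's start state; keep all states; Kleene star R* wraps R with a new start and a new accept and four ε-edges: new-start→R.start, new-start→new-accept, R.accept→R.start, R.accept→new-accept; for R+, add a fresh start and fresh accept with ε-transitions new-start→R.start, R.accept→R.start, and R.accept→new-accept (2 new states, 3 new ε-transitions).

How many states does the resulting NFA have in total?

16

Recursing over subexpressions:
Each of the 4 symbol leaves contributes a 2-state fragment.
  b* = 4 states
  a+ = 4 states
  b*a+ = 8 states
  (b*a+)* = 10 states
  (b*a+)*c = 12 states
  ((b*a+)*c)* = 14 states
  c((b*a+)*c)* = 16 states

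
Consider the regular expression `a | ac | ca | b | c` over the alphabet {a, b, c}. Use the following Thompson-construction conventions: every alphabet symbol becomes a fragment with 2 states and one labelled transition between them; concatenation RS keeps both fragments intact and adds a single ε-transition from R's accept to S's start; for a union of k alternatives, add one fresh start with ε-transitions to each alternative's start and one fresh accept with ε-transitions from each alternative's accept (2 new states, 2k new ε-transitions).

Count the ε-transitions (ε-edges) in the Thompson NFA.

12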